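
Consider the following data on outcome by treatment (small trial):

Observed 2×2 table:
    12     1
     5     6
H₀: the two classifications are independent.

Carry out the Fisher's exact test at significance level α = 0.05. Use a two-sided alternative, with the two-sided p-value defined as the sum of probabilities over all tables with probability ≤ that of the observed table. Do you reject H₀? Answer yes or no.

Margins: r₁=13, r₂=11, c₁=17, c₂=7, n=24
p_obs = C(13,12)·C(11,5)/C(24,17); sum pmf over tables with pmf ≤ p_obs
p-value (two-sided) = 0.02326
At α=0.05: p < α → reject H₀

reject H₀: yes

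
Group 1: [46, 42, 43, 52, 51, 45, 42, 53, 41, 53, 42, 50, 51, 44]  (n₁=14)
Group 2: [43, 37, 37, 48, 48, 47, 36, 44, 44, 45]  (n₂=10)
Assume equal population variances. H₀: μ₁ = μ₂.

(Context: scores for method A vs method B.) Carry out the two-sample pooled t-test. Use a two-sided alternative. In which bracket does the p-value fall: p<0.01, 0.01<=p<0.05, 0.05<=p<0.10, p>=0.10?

x̄₁=46.786, s₁=4.627, n₁=14
x̄₂=42.900, s₂=4.630, n₂=10
s_p² = [13·4.627² + 9·4.630²]/22 = 21.4208
SE = √(s_p²·(1/14+1/10)) = 1.9163
t = (46.786−42.900)/1.9163 = 2.0277
df = 22
p-value (two-sided) = 0.05487
→ bracket: 0.05<=p<0.10

p-value bracket: 0.05<=p<0.10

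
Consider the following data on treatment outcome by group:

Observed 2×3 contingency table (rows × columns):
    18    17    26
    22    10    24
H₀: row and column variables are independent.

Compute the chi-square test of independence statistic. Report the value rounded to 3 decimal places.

test statistic = 2.085

Row totals [61, 56], col totals [40, 27, 50], n=117
χ² = (18−20.85)²/20.85 + (17−14.08)²/14.08 + (26−26.07)²/26.07 + (22−19.15)²/19.15 + (10−12.92)²/12.92 + (24−23.93)²/23.93 = 2.0849
df = 2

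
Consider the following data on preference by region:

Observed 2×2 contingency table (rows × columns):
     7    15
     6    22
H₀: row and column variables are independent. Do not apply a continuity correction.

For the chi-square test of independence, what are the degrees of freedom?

degrees of freedom = 1

df = (r−1)(c−1) = (2−1)·(2−1) = 1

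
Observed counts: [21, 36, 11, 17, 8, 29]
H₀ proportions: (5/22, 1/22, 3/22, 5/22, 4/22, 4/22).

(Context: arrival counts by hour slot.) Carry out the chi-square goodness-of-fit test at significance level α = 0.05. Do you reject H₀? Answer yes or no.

reject H₀: yes

n = 122; E_i = n·p_i = [27.73, 5.55, 16.64, 27.73, 22.18, 22.18]
χ² = (21−27.73)²/27.73 + (36−5.55)²/5.55 + (11−16.64)²/16.64 + (17−27.73)²/27.73 + (8−22.18)²/22.18 + (29−22.18)²/22.18 = 186.1052
df = 5
p-value (upper-tail) = 0.00000
At α=0.05: p < α → reject H₀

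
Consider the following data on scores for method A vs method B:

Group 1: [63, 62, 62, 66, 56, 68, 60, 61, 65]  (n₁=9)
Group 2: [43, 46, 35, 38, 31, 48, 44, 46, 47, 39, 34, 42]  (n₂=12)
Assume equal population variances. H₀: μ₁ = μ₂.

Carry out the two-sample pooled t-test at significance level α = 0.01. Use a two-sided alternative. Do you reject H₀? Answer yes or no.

x̄₁=62.556, s₁=3.539, n₁=9
x̄₂=41.083, s₂=5.616, n₂=12
s_p² = [8·3.539² + 11·5.616²]/19 = 23.5336
SE = √(s_p²·(1/9+1/12)) = 2.1392
t = (62.556−41.083)/2.1392 = 10.0377
df = 19
p-value (two-sided) = 0.00000
At α=0.01: p < α → reject H₀

reject H₀: yes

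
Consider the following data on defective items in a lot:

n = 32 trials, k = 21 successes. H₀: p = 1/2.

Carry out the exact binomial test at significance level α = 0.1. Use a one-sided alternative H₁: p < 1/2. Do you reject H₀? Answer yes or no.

Exact binomial: n=32, k=21, p₀=1/2=0.5000
P(X≤21) from Σ C(n,i)·p₀^i·(1−p₀)^(n−i)
p-value (one-sided, H₁ less) = 0.97495
At α=0.1: p ≥ α → fail to reject H₀

reject H₀: no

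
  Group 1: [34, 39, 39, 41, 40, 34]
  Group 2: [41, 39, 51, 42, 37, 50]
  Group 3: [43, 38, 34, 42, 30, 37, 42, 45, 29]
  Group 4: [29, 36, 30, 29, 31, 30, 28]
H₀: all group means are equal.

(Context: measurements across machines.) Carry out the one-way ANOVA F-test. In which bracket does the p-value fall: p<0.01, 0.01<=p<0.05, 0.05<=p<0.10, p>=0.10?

p-value bracket: p<0.01

Group means [37.83, 43.33, 37.78, 30.43], grand mean 37.143
SSB = Σnᵢ(x̄ᵢ−x̄)² = 551.992; SSW = ΣΣ(x−x̄ᵢ)² = 525.437
MSB = 551.992/3 = 183.9974; MSW = 525.437/24 = 21.8932
F = MSB/MSW = 8.4043
df = (3, 24)
p-value (upper-tail) = 0.00054
→ bracket: p<0.01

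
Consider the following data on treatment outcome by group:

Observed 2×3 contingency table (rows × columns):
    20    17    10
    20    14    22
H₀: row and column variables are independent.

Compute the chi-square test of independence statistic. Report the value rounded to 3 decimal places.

Row totals [47, 56], col totals [40, 31, 32], n=103
χ² = (20−18.25)²/18.25 + (17−14.15)²/14.15 + (10−14.60)²/14.60 + (20−21.75)²/21.75 + (14−16.85)²/16.85 + (22−17.40)²/17.40 = 4.0347
df = 2

test statistic = 4.035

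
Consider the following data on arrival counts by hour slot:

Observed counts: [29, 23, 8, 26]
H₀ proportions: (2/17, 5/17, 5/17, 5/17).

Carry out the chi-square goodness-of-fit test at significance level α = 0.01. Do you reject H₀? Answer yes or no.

n = 86; E_i = n·p_i = [10.12, 25.29, 25.29, 25.29]
χ² = (29−10.12)²/10.12 + (23−25.29)²/25.29 + (8−25.29)²/25.29 + (26−25.29)²/25.29 = 47.2919
df = 3
p-value (upper-tail) = 0.00000
At α=0.01: p < α → reject H₀

reject H₀: yes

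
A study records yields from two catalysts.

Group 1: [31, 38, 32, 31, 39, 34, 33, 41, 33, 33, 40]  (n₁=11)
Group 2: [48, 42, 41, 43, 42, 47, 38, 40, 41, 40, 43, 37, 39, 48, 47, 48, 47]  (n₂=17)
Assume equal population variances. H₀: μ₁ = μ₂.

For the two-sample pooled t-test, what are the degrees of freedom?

df = n₁ + n₂ − 2 = 11 + 17 − 2 = 26

degrees of freedom = 26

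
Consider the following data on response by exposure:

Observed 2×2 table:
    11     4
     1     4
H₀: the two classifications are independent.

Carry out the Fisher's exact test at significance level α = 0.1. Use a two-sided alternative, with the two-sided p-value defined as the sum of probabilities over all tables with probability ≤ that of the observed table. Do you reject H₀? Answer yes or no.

reject H₀: no

Margins: r₁=15, r₂=5, c₁=12, c₂=8, n=20
p_obs = C(15,11)·C(5,1)/C(20,12); sum pmf over tables with pmf ≤ p_obs
p-value (two-sided) = 0.10888
At α=0.1: p ≥ α → fail to reject H₀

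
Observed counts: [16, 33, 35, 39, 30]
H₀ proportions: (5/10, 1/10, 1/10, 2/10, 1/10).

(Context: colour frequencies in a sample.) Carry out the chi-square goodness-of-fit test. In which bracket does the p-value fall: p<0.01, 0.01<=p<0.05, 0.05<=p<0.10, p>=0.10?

p-value bracket: p<0.01

n = 153; E_i = n·p_i = [76.50, 15.30, 15.30, 30.60, 15.30]
χ² = (16−76.50)²/76.50 + (33−15.30)²/15.30 + (35−15.30)²/15.30 + (39−30.60)²/30.60 + (30−15.30)²/15.30 = 110.1176
df = 4
p-value (upper-tail) = 0.00000
→ bracket: p<0.01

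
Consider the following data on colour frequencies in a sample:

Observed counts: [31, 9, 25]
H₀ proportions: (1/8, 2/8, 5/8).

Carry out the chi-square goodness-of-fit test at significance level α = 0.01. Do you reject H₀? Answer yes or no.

reject H₀: yes

n = 65; E_i = n·p_i = [8.12, 16.25, 40.62]
χ² = (31−8.12)²/8.12 + (9−16.25)²/16.25 + (25−40.62)²/40.62 = 73.6462
df = 2
p-value (upper-tail) = 0.00000
At α=0.01: p < α → reject H₀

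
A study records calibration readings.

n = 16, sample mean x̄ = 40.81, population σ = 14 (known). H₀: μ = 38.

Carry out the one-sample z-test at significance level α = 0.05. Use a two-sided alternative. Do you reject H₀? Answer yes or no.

SE = σ/√n = 14/√16 = 3.5000
z = (x̄−μ₀)/SE = (40.81−38)/3.5000 = 0.8029
p-value (two-sided) = 0.42206
At α=0.05: p ≥ α → fail to reject H₀

reject H₀: no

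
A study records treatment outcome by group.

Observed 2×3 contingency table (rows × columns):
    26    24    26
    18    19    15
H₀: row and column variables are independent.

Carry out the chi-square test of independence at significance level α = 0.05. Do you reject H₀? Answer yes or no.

Row totals [76, 52], col totals [44, 43, 41], n=128
χ² = (26−26.12)²/26.12 + (24−25.53)²/25.53 + (26−24.34)²/24.34 + (18−17.88)²/17.88 + (19−17.47)²/17.47 + (15−16.66)²/16.66 = 0.5049
df = 2
p-value (upper-tail) = 0.77689
At α=0.05: p ≥ α → fail to reject H₀

reject H₀: no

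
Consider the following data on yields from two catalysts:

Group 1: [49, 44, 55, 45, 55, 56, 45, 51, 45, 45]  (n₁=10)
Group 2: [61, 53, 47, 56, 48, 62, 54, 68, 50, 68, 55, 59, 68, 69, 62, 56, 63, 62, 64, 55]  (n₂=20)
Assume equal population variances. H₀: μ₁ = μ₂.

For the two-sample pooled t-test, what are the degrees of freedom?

degrees of freedom = 28

df = n₁ + n₂ − 2 = 10 + 20 − 2 = 28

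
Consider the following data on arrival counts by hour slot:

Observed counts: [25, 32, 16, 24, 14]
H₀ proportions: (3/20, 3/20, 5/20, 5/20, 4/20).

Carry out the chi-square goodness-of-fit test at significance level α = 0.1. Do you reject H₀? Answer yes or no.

n = 111; E_i = n·p_i = [16.65, 16.65, 27.75, 27.75, 22.20]
χ² = (25−16.65)²/16.65 + (32−16.65)²/16.65 + (16−27.75)²/27.75 + (24−27.75)²/27.75 + (14−22.20)²/22.20 = 26.8498
df = 4
p-value (upper-tail) = 0.00002
At α=0.1: p < α → reject H₀

reject H₀: yes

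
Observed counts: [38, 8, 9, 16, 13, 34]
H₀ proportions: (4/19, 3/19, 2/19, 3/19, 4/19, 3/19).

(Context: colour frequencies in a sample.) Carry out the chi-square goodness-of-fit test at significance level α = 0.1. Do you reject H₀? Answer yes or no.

reject H₀: yes

n = 118; E_i = n·p_i = [24.84, 18.63, 12.42, 18.63, 24.84, 18.63]
χ² = (38−24.84)²/24.84 + (8−18.63)²/18.63 + (9−12.42)²/12.42 + (16−18.63)²/18.63 + (13−24.84)²/24.84 + (34−18.63)²/18.63 = 32.6716
df = 5
p-value (upper-tail) = 0.00000
At α=0.1: p < α → reject H₀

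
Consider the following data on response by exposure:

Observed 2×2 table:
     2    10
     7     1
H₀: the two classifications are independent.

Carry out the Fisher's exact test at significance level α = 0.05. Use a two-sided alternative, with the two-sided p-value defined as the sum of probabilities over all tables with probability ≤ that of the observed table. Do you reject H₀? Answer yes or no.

Margins: r₁=12, r₂=8, c₁=9, c₂=11, n=20
p_obs = C(12,2)·C(8,7)/C(20,9); sum pmf over tables with pmf ≤ p_obs
p-value (two-sided) = 0.00452
At α=0.05: p < α → reject H₀

reject H₀: yes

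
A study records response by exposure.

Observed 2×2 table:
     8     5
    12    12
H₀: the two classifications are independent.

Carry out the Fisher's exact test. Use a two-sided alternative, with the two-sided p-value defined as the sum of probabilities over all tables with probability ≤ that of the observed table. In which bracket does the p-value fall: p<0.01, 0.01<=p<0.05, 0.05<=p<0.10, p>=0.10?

Margins: r₁=13, r₂=24, c₁=20, c₂=17, n=37
p_obs = C(13,8)·C(24,12)/C(37,20); sum pmf over tables with pmf ≤ p_obs
p-value (two-sided) = 0.73070
→ bracket: p>=0.10

p-value bracket: p>=0.10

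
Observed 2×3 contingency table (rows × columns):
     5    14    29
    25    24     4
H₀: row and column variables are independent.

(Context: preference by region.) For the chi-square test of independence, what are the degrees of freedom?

df = (r−1)(c−1) = (2−1)·(3−1) = 2

degrees of freedom = 2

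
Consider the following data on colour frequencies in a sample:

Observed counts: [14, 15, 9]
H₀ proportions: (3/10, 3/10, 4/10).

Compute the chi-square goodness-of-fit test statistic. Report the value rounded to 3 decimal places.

n = 38; E_i = n·p_i = [11.40, 11.40, 15.20]
χ² = (14−11.40)²/11.40 + (15−11.40)²/11.40 + (9−15.20)²/15.20 = 4.2588
df = 2

test statistic = 4.259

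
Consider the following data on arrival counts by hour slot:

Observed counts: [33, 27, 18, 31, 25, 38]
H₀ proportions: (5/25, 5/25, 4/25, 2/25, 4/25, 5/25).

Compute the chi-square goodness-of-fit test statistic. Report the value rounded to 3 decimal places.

test statistic = 27.150

n = 172; E_i = n·p_i = [34.40, 34.40, 27.52, 13.76, 27.52, 34.40]
χ² = (33−34.40)²/34.40 + (27−34.40)²/34.40 + (18−27.52)²/27.52 + (31−13.76)²/13.76 + (25−27.52)²/27.52 + (38−34.40)²/34.40 = 27.1497
df = 5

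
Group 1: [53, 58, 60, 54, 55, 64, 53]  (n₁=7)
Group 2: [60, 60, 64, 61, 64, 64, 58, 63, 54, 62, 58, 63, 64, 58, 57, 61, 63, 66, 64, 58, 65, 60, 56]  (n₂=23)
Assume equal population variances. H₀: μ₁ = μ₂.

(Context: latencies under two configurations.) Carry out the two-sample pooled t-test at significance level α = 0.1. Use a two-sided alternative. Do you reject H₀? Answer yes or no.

x̄₁=56.714, s₁=4.152, n₁=7
x̄₂=61.000, s₂=3.219, n₂=23
s_p² = [6·4.152² + 22·3.219²]/28 = 11.8367
SE = √(s_p²·(1/7+1/23)) = 1.4851
t = (56.714−61.000)/1.4851 = -2.8858
df = 28
p-value (two-sided) = 0.00744
At α=0.1: p < α → reject H₀

reject H₀: yes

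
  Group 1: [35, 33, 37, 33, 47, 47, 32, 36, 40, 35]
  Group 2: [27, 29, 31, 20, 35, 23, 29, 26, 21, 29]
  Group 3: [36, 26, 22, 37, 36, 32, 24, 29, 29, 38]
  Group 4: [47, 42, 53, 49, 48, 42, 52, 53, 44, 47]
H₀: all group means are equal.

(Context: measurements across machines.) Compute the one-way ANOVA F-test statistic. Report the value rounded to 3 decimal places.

Group means [37.50, 27.00, 30.90, 47.70], grand mean 35.775
SSB = Σnᵢ(x̄ᵢ−x̄)² = 2459.475; SSW = ΣΣ(x−x̄ᵢ)² = 921.500
MSB = 2459.475/3 = 819.8250; MSW = 921.500/36 = 25.5972
F = MSB/MSW = 32.0279
df = (3, 36)

test statistic = 32.028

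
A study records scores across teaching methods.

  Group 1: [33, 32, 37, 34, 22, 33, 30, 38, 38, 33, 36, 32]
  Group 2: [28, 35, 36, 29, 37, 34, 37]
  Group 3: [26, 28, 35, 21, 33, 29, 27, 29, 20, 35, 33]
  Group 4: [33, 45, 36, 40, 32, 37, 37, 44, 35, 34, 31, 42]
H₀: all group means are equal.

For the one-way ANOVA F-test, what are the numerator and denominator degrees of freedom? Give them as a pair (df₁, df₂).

degrees of freedom = [3, 38]

k = 4 groups, N = 42 total
df = (k−1, N−k) = (4−1, 42−4) = (3, 38)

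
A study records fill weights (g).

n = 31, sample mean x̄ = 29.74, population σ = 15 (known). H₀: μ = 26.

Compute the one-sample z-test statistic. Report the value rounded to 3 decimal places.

test statistic = 1.388

SE = σ/√n = 15/√31 = 2.6941
z = (x̄−μ₀)/SE = (29.74−26)/2.6941 = 1.3882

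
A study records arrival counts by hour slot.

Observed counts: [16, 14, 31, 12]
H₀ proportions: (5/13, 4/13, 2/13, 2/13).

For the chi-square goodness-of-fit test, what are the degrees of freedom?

df = k − 1 = 4 − 1 = 3

degrees of freedom = 3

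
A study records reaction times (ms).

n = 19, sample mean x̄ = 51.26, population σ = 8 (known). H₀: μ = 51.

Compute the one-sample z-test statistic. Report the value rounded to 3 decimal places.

SE = σ/√n = 8/√19 = 1.8353
z = (x̄−μ₀)/SE = (51.26−51)/1.8353 = 0.1417

test statistic = 0.142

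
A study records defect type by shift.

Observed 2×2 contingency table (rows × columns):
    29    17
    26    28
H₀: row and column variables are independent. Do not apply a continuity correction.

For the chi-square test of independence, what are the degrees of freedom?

degrees of freedom = 1

df = (r−1)(c−1) = (2−1)·(2−1) = 1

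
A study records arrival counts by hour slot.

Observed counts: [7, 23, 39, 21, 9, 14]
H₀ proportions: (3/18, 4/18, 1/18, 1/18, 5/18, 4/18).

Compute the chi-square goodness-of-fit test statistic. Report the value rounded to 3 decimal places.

n = 113; E_i = n·p_i = [18.83, 25.11, 6.28, 6.28, 31.39, 25.11]
χ² = (7−18.83)²/18.83 + (23−25.11)²/25.11 + (39−6.28)²/6.28 + (21−6.28)²/6.28 + (9−31.39)²/31.39 + (14−25.11)²/25.11 = 233.5850
df = 5

test statistic = 233.585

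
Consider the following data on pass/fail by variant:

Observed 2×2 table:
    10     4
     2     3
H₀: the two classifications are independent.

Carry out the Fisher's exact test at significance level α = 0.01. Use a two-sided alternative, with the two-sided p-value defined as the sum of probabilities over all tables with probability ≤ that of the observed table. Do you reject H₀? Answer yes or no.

reject H₀: no

Margins: r₁=14, r₂=5, c₁=12, c₂=7, n=19
p_obs = C(14,10)·C(5,2)/C(19,12); sum pmf over tables with pmf ≤ p_obs
p-value (two-sided) = 0.30470
At α=0.01: p ≥ α → fail to reject H₀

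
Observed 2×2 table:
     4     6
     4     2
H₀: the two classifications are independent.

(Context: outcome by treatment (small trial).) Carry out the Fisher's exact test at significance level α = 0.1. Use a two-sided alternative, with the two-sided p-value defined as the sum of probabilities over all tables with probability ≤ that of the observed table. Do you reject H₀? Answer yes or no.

reject H₀: no

Margins: r₁=10, r₂=6, c₁=8, c₂=8, n=16
p_obs = C(10,4)·C(6,4)/C(16,8); sum pmf over tables with pmf ≤ p_obs
p-value (two-sided) = 0.60839
At α=0.1: p ≥ α → fail to reject H₀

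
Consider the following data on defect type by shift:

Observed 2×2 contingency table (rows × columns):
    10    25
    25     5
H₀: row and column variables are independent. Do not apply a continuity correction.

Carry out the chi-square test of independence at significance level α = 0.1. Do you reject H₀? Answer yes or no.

reject H₀: yes

Row totals [35, 30], col totals [35, 30], n=65
χ² = (10−18.85)²/18.85 + (25−16.15)²/16.15 + (25−16.15)²/16.15 + (5−13.85)²/13.85 = 19.4926
df = 1
p-value (upper-tail) = 0.00001
At α=0.1: p < α → reject H₀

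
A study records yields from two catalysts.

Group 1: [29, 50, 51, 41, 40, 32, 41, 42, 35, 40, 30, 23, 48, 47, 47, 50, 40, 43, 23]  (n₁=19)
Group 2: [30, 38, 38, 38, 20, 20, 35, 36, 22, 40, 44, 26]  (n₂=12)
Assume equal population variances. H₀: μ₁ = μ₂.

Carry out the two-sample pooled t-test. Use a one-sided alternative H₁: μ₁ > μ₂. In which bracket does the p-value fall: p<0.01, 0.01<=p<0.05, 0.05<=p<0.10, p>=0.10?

p-value bracket: 0.01<=p<0.05

x̄₁=39.579, s₁=8.764, n₁=19
x̄₂=32.250, s₂=8.357, n₂=12
s_p² = [18·8.764² + 11·8.357²]/29 = 74.1683
SE = √(s_p²·(1/19+1/12)) = 3.1756
t = (39.579−32.250)/3.1756 = 2.3079
df = 29
p-value (one-sided, H₁ greater) = 0.01417
→ bracket: 0.01<=p<0.05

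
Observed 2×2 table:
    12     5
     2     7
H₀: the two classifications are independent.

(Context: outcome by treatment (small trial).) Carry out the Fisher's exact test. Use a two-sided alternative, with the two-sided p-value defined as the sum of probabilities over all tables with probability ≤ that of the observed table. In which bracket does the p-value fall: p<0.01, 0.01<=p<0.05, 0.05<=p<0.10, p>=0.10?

p-value bracket: 0.01<=p<0.05

Margins: r₁=17, r₂=9, c₁=14, c₂=12, n=26
p_obs = C(17,12)·C(9,2)/C(26,14); sum pmf over tables with pmf ≤ p_obs
p-value (two-sided) = 0.03753
→ bracket: 0.01<=p<0.05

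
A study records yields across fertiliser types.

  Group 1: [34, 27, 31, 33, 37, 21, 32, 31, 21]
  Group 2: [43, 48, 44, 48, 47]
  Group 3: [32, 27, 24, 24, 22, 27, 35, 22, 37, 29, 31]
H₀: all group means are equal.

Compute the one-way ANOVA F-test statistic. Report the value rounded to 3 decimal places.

Group means [29.67, 46.00, 28.18], grand mean 32.280
SSB = Σnᵢ(x̄ᵢ−x̄)² = 1187.404; SSW = ΣΣ(x−x̄ᵢ)² = 533.636
MSB = 1187.404/2 = 593.7018; MSW = 533.636/22 = 24.2562
F = MSB/MSW = 24.4763
df = (2, 22)

test statistic = 24.476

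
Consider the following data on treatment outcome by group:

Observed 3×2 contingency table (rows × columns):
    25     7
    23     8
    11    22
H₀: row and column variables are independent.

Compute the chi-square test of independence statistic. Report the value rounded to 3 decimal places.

Row totals [32, 31, 33], col totals [59, 37], n=96
χ² = (25−19.67)²/19.67 + (7−12.33)²/12.33 + (23−19.05)²/19.05 + (8−11.95)²/11.95 + (11−20.28)²/20.28 + (22−12.72)²/12.72 = 16.8954
df = 2

test statistic = 16.895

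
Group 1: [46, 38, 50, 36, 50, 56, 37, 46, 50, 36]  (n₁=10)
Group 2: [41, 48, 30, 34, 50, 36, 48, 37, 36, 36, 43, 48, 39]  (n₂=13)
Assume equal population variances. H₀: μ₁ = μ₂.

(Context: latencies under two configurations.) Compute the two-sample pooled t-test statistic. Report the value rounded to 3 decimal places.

test statistic = 1.417

x̄₁=44.500, s₁=7.230, n₁=10
x̄₂=40.462, s₂=6.411, n₂=13
s_p² = [9·7.230² + 12·6.411²]/21 = 45.8919
SE = √(s_p²·(1/10+1/13)) = 2.8494
t = (44.500−40.462)/2.8494 = 1.4173
df = 21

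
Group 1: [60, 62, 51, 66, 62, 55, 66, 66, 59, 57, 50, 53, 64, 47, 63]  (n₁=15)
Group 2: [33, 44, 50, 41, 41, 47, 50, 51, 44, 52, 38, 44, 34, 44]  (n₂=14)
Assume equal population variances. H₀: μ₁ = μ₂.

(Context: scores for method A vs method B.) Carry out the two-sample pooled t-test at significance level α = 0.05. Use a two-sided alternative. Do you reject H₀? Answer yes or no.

x̄₁=58.733, s₁=6.273, n₁=15
x̄₂=43.786, s₂=6.002, n₂=14
s_p² = [14·6.273² + 13·6.002²]/27 = 37.7515
SE = √(s_p²·(1/15+1/14)) = 2.2833
t = (58.733−43.786)/2.2833 = 6.5466
df = 27
p-value (two-sided) = 0.00000
At α=0.05: p < α → reject H₀

reject H₀: yes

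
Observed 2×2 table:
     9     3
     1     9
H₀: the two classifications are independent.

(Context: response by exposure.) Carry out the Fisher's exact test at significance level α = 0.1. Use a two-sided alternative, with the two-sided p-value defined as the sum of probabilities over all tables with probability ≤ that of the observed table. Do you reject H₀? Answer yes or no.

Margins: r₁=12, r₂=10, c₁=10, c₂=12, n=22
p_obs = C(12,9)·C(10,1)/C(22,10); sum pmf over tables with pmf ≤ p_obs
p-value (two-sided) = 0.00369
At α=0.1: p < α → reject H₀

reject H₀: yes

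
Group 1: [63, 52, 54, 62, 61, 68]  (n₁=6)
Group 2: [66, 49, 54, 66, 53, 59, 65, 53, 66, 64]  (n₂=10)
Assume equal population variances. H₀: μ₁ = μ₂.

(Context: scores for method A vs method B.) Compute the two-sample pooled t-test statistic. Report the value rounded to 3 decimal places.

x̄₁=60.000, s₁=5.967, n₁=6
x̄₂=59.500, s₂=6.687, n₂=10
s_p² = [5·5.967² + 9·6.687²]/14 = 41.4643
SE = √(s_p²·(1/6+1/10)) = 3.3252
t = (60.000−59.500)/3.3252 = 0.1504
df = 14

test statistic = 0.150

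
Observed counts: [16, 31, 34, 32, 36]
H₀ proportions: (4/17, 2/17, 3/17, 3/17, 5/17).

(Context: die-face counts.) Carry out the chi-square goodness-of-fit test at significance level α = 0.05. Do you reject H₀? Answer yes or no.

reject H₀: yes

n = 149; E_i = n·p_i = [35.06, 17.53, 26.29, 26.29, 43.82]
χ² = (16−35.06)²/35.06 + (31−17.53)²/17.53 + (34−26.29)²/26.29 + (32−26.29)²/26.29 + (36−43.82)²/43.82 = 25.6056
df = 4
p-value (upper-tail) = 0.00004
At α=0.05: p < α → reject H₀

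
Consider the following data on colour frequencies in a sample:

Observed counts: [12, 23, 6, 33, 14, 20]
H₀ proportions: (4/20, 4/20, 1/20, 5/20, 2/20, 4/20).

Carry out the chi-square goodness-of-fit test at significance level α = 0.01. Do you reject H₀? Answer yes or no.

reject H₀: no

n = 108; E_i = n·p_i = [21.60, 21.60, 5.40, 27.00, 10.80, 21.60]
χ² = (12−21.60)²/21.60 + (23−21.60)²/21.60 + (6−5.40)²/5.40 + (33−27.00)²/27.00 + (14−10.80)²/10.80 + (20−21.60)²/21.60 = 6.8241
df = 5
p-value (upper-tail) = 0.23406
At α=0.01: p ≥ α → fail to reject H₀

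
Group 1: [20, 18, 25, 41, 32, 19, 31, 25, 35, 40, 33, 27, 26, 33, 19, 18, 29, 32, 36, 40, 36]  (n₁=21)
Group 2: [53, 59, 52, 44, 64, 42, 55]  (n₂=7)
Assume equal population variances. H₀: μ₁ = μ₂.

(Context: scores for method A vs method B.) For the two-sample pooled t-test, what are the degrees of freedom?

degrees of freedom = 26

df = n₁ + n₂ − 2 = 21 + 7 − 2 = 26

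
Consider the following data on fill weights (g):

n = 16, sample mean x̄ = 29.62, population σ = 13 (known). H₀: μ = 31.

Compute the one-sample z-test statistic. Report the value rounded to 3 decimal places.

SE = σ/√n = 13/√16 = 3.2500
z = (x̄−μ₀)/SE = (29.62−31)/3.2500 = -0.4246

test statistic = -0.425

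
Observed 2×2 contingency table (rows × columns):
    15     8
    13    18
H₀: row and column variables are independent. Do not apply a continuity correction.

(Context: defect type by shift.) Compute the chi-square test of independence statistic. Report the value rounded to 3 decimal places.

test statistic = 2.867

Row totals [23, 31], col totals [28, 26], n=54
χ² = (15−11.93)²/11.93 + (8−11.07)²/11.07 + (13−16.07)²/16.07 + (18−14.93)²/14.93 = 2.8667
df = 1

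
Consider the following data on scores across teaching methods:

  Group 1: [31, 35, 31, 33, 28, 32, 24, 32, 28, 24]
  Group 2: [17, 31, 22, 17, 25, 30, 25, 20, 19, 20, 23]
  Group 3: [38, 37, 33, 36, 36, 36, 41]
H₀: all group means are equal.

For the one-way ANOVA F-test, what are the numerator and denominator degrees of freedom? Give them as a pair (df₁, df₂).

k = 3 groups, N = 28 total
df = (k−1, N−k) = (3−1, 28−3) = (2, 25)

degrees of freedom = [2, 25]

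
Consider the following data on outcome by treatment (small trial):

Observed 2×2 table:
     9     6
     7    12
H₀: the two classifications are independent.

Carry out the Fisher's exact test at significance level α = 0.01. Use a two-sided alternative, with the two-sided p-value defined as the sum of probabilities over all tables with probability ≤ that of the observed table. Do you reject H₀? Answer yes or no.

reject H₀: no

Margins: r₁=15, r₂=19, c₁=16, c₂=18, n=34
p_obs = C(15,9)·C(19,7)/C(34,16); sum pmf over tables with pmf ≤ p_obs
p-value (two-sided) = 0.29982
At α=0.01: p ≥ α → fail to reject H₀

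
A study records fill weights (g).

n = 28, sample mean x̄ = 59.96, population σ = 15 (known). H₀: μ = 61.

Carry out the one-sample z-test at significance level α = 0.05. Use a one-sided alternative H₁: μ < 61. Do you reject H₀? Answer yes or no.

SE = σ/√n = 15/√28 = 2.8347
z = (x̄−μ₀)/SE = (59.96−61)/2.8347 = -0.3669
p-value (one-sided, H₁ less) = 0.35686
At α=0.05: p ≥ α → fail to reject H₀

reject H₀: no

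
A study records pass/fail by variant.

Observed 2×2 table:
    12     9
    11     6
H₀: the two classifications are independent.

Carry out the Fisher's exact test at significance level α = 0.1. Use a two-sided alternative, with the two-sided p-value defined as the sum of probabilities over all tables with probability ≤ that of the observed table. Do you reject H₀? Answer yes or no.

reject H₀: no

Margins: r₁=21, r₂=17, c₁=23, c₂=15, n=38
p_obs = C(21,12)·C(17,11)/C(38,23); sum pmf over tables with pmf ≤ p_obs
p-value (two-sided) = 0.74421
At α=0.1: p ≥ α → fail to reject H₀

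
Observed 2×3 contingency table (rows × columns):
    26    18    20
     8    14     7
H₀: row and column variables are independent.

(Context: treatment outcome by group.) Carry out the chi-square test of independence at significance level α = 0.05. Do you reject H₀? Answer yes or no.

Row totals [64, 29], col totals [34, 32, 27], n=93
χ² = (26−23.40)²/23.40 + (18−22.02)²/22.02 + (20−18.58)²/18.58 + (8−10.60)²/10.60 + (14−9.98)²/9.98 + (7−8.42)²/8.42 = 3.6309
df = 2
p-value (upper-tail) = 0.16277
At α=0.05: p ≥ α → fail to reject H₀

reject H₀: no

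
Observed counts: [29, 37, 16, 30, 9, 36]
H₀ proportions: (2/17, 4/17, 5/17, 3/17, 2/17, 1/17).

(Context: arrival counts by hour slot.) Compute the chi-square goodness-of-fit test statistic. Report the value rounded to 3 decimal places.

test statistic = 108.335

n = 157; E_i = n·p_i = [18.47, 36.94, 46.18, 27.71, 18.47, 9.24]
χ² = (29−18.47)²/18.47 + (37−36.94)²/36.94 + (16−46.18)²/46.18 + (30−27.71)²/27.71 + (9−18.47)²/18.47 + (36−9.24)²/9.24 = 108.3354
df = 5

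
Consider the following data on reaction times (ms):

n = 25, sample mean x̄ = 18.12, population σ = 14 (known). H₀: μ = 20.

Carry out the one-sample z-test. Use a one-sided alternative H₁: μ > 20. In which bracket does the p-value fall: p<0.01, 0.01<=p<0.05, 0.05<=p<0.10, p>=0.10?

p-value bracket: p>=0.10

SE = σ/√n = 14/√25 = 2.8000
z = (x̄−μ₀)/SE = (18.12−20)/2.8000 = -0.6714
p-value (one-sided, H₁ greater) = 0.74903
→ bracket: p>=0.10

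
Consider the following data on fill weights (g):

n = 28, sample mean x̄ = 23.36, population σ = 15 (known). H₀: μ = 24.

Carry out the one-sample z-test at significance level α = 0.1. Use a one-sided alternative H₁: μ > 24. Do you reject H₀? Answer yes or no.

SE = σ/√n = 15/√28 = 2.8347
z = (x̄−μ₀)/SE = (23.36−24)/2.8347 = -0.2258
p-value (one-sided, H₁ greater) = 0.58931
At α=0.1: p ≥ α → fail to reject H₀

reject H₀: no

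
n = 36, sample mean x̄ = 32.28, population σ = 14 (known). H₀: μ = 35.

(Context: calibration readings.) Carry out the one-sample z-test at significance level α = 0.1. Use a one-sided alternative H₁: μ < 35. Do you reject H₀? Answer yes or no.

reject H₀: no

SE = σ/√n = 14/√36 = 2.3333
z = (x̄−μ₀)/SE = (32.28−35)/2.3333 = -1.1657
p-value (one-sided, H₁ less) = 0.12186
At α=0.1: p ≥ α → fail to reject H₀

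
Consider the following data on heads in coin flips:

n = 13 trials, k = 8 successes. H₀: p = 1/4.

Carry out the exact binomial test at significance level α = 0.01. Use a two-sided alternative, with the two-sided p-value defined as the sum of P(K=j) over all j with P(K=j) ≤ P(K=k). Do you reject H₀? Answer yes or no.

reject H₀: yes

Exact binomial: n=13, k=8, p₀=1/4=0.2500
P(X=j) = C(n,j)·p₀^j·(1−p₀)^(n−j); p = Σ P(X=j) over j with P(X=j) ≤ P(X=8)
p-value (two-sided) = 0.00565
At α=0.01: p < α → reject H₀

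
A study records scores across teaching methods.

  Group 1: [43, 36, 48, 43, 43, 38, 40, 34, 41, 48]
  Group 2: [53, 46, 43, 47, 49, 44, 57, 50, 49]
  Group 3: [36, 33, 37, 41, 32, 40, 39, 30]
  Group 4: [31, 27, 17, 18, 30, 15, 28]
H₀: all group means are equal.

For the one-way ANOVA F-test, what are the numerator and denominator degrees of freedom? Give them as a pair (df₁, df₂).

degrees of freedom = [3, 30]

k = 4 groups, N = 34 total
df = (k−1, N−k) = (4−1, 34−4) = (3, 30)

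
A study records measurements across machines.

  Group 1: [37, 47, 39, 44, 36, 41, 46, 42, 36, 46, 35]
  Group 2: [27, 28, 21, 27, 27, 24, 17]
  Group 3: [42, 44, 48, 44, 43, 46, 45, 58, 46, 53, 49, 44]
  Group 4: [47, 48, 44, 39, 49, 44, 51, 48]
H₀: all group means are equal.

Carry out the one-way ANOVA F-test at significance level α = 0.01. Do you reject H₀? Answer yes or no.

Group means [40.82, 24.43, 46.83, 46.25], grand mean 40.842
SSB = Σnᵢ(x̄ᵢ−x̄)² = 2550.535; SSW = ΣΣ(x−x̄ᵢ)² = 636.517
MSB = 2550.535/3 = 850.1784; MSW = 636.517/34 = 18.7211
F = MSB/MSW = 45.4129
df = (3, 34)
p-value (upper-tail) = 0.00000
At α=0.01: p < α → reject H₀

reject H₀: yes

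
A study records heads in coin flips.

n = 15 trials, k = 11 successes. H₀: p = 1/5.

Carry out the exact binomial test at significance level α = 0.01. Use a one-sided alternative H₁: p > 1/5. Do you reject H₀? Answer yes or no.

Exact binomial: n=15, k=11, p₀=1/5=0.2000
P(X≥11) from Σ C(n,i)·p₀^i·(1−p₀)^(n−i)
p-value (one-sided, H₁ greater) = 0.00001
At α=0.01: p < α → reject H₀

reject H₀: yes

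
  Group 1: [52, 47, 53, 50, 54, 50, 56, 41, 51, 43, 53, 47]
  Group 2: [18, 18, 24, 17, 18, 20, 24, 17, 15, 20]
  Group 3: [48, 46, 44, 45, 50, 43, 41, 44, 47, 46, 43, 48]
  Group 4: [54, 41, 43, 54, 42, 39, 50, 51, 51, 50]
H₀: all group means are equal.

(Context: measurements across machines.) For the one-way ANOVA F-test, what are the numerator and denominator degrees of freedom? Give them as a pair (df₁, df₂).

degrees of freedom = [3, 40]

k = 4 groups, N = 44 total
df = (k−1, N−k) = (4−1, 44−4) = (3, 40)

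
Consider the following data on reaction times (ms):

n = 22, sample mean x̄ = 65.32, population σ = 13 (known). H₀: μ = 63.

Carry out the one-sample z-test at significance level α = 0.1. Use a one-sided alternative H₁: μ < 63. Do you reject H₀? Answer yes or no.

reject H₀: no

SE = σ/√n = 13/√22 = 2.7716
z = (x̄−μ₀)/SE = (65.32−63)/2.7716 = 0.8371
p-value (one-sided, H₁ less) = 0.79872
At α=0.1: p ≥ α → fail to reject H₀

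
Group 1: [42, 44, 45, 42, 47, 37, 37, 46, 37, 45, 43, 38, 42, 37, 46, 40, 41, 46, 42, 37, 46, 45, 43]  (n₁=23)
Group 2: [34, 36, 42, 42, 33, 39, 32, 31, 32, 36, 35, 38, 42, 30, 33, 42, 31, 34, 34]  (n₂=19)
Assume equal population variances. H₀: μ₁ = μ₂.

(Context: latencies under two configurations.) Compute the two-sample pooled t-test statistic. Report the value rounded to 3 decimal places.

test statistic = 5.559

x̄₁=42.087, s₁=3.489, n₁=23
x̄₂=35.579, s₂=4.100, n₂=19
s_p² = [22·3.489² + 18·4.100²]/40 = 14.2614
SE = √(s_p²·(1/23+1/19)) = 1.1708
t = (42.087−35.579)/1.1708 = 5.5588
df = 40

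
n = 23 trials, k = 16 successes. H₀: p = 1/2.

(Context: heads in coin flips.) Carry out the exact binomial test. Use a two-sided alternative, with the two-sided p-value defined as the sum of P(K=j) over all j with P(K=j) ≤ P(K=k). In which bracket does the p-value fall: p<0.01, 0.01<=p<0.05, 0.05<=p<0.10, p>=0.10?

Exact binomial: n=23, k=16, p₀=1/2=0.5000
P(X=j) = C(n,j)·p₀^j·(1−p₀)^(n−j); p = Σ P(X=j) over j with P(X=j) ≤ P(X=16)
p-value (two-sided) = 0.09314
→ bracket: 0.05<=p<0.10

p-value bracket: 0.05<=p<0.10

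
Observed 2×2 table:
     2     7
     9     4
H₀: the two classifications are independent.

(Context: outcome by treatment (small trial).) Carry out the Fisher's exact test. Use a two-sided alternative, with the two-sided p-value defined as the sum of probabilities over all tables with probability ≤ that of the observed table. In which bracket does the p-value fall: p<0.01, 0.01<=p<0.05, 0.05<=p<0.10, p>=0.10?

Margins: r₁=9, r₂=13, c₁=11, c₂=11, n=22
p_obs = C(9,2)·C(13,9)/C(22,11); sum pmf over tables with pmf ≤ p_obs
p-value (two-sided) = 0.08050
→ bracket: 0.05<=p<0.10

p-value bracket: 0.05<=p<0.10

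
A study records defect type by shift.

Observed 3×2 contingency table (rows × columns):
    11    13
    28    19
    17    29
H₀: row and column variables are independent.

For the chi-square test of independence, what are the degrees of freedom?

degrees of freedom = 2

df = (r−1)(c−1) = (3−1)·(2−1) = 2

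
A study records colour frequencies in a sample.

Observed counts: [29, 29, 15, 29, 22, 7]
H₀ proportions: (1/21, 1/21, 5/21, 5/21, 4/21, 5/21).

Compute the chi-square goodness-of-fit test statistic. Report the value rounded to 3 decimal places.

n = 131; E_i = n·p_i = [6.24, 6.24, 31.19, 31.19, 24.95, 31.19]
χ² = (29−6.24)²/6.24 + (29−6.24)²/6.24 + (15−31.19)²/31.19 + (29−31.19)²/31.19 + (22−24.95)²/24.95 + (7−31.19)²/31.19 = 193.7786
df = 5

test statistic = 193.779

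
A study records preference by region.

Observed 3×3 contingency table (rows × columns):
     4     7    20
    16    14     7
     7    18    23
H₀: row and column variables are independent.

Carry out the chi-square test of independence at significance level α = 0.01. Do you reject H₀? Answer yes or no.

reject H₀: yes

Row totals [31, 37, 48], col totals [27, 39, 50], n=116
χ² = (4−7.22)²/7.22 + (7−10.42)²/10.42 + (20−13.36)²/13.36 + (16−8.61)²/8.61 + (14−12.44)²/12.44 + (7−15.95)²/15.95 + (7−11.17)²/11.17 + (18−16.14)²/16.14 + (23−20.69)²/20.69 = 19.4396
df = 4
p-value (upper-tail) = 0.00064
At α=0.01: p < α → reject H₀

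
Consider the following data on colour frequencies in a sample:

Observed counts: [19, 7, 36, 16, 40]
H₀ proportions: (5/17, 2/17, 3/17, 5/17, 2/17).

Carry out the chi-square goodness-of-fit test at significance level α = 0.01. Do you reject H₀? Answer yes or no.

reject H₀: yes

n = 118; E_i = n·p_i = [34.71, 13.88, 20.82, 34.71, 13.88]
χ² = (19−34.71)²/34.71 + (7−13.88)²/13.88 + (36−20.82)²/20.82 + (16−34.71)²/34.71 + (40−13.88)²/13.88 = 80.7992
df = 4
p-value (upper-tail) = 0.00000
At α=0.01: p < α → reject H₀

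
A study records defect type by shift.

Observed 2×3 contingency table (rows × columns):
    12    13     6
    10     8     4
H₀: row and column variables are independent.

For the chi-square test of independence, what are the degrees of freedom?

df = (r−1)(c−1) = (2−1)·(3−1) = 2

degrees of freedom = 2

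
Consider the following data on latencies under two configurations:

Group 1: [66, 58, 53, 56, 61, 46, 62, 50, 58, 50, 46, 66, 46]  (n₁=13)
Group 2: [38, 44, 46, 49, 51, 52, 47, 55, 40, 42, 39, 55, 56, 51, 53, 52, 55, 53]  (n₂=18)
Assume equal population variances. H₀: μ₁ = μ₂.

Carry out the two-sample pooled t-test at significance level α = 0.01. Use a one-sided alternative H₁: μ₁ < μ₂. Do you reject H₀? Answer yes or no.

reject H₀: no

x̄₁=55.231, s₁=7.316, n₁=13
x̄₂=48.778, s₂=5.956, n₂=18
s_p² = [12·7.316² + 17·5.956²]/29 = 42.9455
SE = √(s_p²·(1/13+1/18)) = 2.3852
t = (55.231−48.778)/2.3852 = 2.7054
df = 29
p-value (one-sided, H₁ less) = 0.99435
At α=0.01: p ≥ α → fail to reject H₀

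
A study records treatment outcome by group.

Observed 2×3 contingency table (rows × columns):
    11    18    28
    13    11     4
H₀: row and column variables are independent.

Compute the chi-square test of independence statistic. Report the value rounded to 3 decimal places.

test statistic = 11.275

Row totals [57, 28], col totals [24, 29, 32], n=85
χ² = (11−16.09)²/16.09 + (18−19.45)²/19.45 + (28−21.46)²/21.46 + (13−7.91)²/7.91 + (11−9.55)²/9.55 + (4−10.54)²/10.54 = 11.2746
df = 2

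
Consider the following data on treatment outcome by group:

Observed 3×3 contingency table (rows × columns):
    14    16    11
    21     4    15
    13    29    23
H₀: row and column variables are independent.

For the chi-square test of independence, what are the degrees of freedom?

df = (r−1)(c−1) = (3−1)·(3−1) = 4

degrees of freedom = 4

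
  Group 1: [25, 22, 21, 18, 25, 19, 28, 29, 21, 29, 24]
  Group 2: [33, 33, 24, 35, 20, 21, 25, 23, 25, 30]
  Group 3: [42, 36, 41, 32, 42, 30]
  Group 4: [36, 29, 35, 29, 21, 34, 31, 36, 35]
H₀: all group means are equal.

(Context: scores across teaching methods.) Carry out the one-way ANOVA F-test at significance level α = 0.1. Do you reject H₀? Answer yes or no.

Group means [23.73, 26.90, 37.17, 31.78], grand mean 28.861
SSB = Σnᵢ(x̄ᵢ−x̄)² = 818.835; SSW = ΣΣ(x−x̄ᵢ)² = 747.471
MSB = 818.835/3 = 272.9449; MSW = 747.471/32 = 23.3585
F = MSB/MSW = 11.6851
df = (3, 32)
p-value (upper-tail) = 0.00002
At α=0.1: p < α → reject H₀

reject H₀: yes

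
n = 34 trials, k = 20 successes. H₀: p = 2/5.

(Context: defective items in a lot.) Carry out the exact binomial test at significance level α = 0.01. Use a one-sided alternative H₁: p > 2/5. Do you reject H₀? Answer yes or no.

reject H₀: no

Exact binomial: n=34, k=20, p₀=2/5=0.4000
P(X≥20) from Σ C(n,i)·p₀^i·(1−p₀)^(n−i)
p-value (one-sided, H₁ greater) = 0.02045
At α=0.01: p ≥ α → fail to reject H₀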